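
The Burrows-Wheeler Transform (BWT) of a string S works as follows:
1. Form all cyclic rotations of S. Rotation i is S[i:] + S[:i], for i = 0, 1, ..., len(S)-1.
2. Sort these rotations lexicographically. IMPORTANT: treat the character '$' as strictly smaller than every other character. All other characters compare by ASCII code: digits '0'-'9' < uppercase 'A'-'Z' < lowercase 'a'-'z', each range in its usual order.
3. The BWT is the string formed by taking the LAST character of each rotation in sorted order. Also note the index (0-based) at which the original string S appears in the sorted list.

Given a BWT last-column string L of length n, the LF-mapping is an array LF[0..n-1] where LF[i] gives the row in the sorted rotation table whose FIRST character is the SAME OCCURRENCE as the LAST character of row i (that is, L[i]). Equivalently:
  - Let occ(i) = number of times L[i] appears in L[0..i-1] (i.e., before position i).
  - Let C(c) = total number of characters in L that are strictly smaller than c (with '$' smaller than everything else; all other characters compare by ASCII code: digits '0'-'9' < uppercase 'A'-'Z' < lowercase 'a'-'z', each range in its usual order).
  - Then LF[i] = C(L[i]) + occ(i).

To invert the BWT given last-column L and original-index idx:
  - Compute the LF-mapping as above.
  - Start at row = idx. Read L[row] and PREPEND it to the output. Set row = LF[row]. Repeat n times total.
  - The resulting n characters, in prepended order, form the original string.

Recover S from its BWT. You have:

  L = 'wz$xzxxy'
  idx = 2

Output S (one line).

Answer: xxyzxzw$

Derivation:
LF mapping: 1 6 0 2 7 3 4 5
Walk LF starting at row 2, prepending L[row]:
  step 1: row=2, L[2]='$', prepend. Next row=LF[2]=0
  step 2: row=0, L[0]='w', prepend. Next row=LF[0]=1
  step 3: row=1, L[1]='z', prepend. Next row=LF[1]=6
  step 4: row=6, L[6]='x', prepend. Next row=LF[6]=4
  step 5: row=4, L[4]='z', prepend. Next row=LF[4]=7
  step 6: row=7, L[7]='y', prepend. Next row=LF[7]=5
  step 7: row=5, L[5]='x', prepend. Next row=LF[5]=3
  step 8: row=3, L[3]='x', prepend. Next row=LF[3]=2
Reversed output: xxyzxzw$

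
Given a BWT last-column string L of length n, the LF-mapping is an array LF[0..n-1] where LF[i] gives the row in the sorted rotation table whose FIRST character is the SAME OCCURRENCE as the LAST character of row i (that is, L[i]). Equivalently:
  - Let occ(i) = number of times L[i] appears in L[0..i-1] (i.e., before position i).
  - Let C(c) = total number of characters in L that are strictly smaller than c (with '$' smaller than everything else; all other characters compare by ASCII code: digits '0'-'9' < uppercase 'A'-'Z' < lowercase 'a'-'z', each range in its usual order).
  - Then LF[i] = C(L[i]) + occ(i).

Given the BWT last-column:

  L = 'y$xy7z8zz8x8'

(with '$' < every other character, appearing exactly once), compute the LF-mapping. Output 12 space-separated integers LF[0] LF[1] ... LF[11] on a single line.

Answer: 7 0 5 8 1 9 2 10 11 3 6 4

Derivation:
Char counts: '$':1, '7':1, '8':3, 'x':2, 'y':2, 'z':3
C (first-col start): C('$')=0, C('7')=1, C('8')=2, C('x')=5, C('y')=7, C('z')=9
L[0]='y': occ=0, LF[0]=C('y')+0=7+0=7
L[1]='$': occ=0, LF[1]=C('$')+0=0+0=0
L[2]='x': occ=0, LF[2]=C('x')+0=5+0=5
L[3]='y': occ=1, LF[3]=C('y')+1=7+1=8
L[4]='7': occ=0, LF[4]=C('7')+0=1+0=1
L[5]='z': occ=0, LF[5]=C('z')+0=9+0=9
L[6]='8': occ=0, LF[6]=C('8')+0=2+0=2
L[7]='z': occ=1, LF[7]=C('z')+1=9+1=10
L[8]='z': occ=2, LF[8]=C('z')+2=9+2=11
L[9]='8': occ=1, LF[9]=C('8')+1=2+1=3
L[10]='x': occ=1, LF[10]=C('x')+1=5+1=6
L[11]='8': occ=2, LF[11]=C('8')+2=2+2=4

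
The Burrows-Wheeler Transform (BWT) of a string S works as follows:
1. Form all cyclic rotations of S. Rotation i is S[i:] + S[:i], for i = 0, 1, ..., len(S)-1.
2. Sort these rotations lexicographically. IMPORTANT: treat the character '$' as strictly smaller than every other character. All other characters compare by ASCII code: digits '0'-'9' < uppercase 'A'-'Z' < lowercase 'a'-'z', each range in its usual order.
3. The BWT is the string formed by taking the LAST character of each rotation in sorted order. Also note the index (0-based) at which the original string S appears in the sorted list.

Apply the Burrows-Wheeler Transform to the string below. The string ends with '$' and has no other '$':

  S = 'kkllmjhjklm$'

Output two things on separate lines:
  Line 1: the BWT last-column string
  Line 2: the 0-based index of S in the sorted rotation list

Answer: mjmh$kjkklll
4

Derivation:
All 12 rotations (rotation i = S[i:]+S[:i]):
  rot[0] = kkllmjhjklm$
  rot[1] = kllmjhjklm$k
  rot[2] = llmjhjklm$kk
  rot[3] = lmjhjklm$kkl
  rot[4] = mjhjklm$kkll
  rot[5] = jhjklm$kkllm
  rot[6] = hjklm$kkllmj
  rot[7] = jklm$kkllmjh
  rot[8] = klm$kkllmjhj
  rot[9] = lm$kkllmjhjk
  rot[10] = m$kkllmjhjkl
  rot[11] = $kkllmjhjklm
Sorted (with $ < everything):
  sorted[0] = $kkllmjhjklm  (last char: 'm')
  sorted[1] = hjklm$kkllmj  (last char: 'j')
  sorted[2] = jhjklm$kkllm  (last char: 'm')
  sorted[3] = jklm$kkllmjh  (last char: 'h')
  sorted[4] = kkllmjhjklm$  (last char: '$')
  sorted[5] = kllmjhjklm$k  (last char: 'k')
  sorted[6] = klm$kkllmjhj  (last char: 'j')
  sorted[7] = llmjhjklm$kk  (last char: 'k')
  sorted[8] = lm$kkllmjhjk  (last char: 'k')
  sorted[9] = lmjhjklm$kkl  (last char: 'l')
  sorted[10] = m$kkllmjhjkl  (last char: 'l')
  sorted[11] = mjhjklm$kkll  (last char: 'l')
Last column: mjmh$kjkklll
Original string S is at sorted index 4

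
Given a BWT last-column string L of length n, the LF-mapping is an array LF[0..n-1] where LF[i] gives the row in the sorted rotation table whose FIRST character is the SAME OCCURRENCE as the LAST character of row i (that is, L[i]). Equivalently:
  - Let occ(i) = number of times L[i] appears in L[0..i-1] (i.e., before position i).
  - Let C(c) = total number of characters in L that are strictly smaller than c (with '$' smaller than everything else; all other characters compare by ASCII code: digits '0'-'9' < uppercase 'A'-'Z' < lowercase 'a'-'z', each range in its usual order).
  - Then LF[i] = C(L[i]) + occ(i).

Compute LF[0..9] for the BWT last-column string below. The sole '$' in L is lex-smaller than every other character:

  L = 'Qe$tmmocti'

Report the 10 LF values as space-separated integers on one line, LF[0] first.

Char counts: '$':1, 'Q':1, 'c':1, 'e':1, 'i':1, 'm':2, 'o':1, 't':2
C (first-col start): C('$')=0, C('Q')=1, C('c')=2, C('e')=3, C('i')=4, C('m')=5, C('o')=7, C('t')=8
L[0]='Q': occ=0, LF[0]=C('Q')+0=1+0=1
L[1]='e': occ=0, LF[1]=C('e')+0=3+0=3
L[2]='$': occ=0, LF[2]=C('$')+0=0+0=0
L[3]='t': occ=0, LF[3]=C('t')+0=8+0=8
L[4]='m': occ=0, LF[4]=C('m')+0=5+0=5
L[5]='m': occ=1, LF[5]=C('m')+1=5+1=6
L[6]='o': occ=0, LF[6]=C('o')+0=7+0=7
L[7]='c': occ=0, LF[7]=C('c')+0=2+0=2
L[8]='t': occ=1, LF[8]=C('t')+1=8+1=9
L[9]='i': occ=0, LF[9]=C('i')+0=4+0=4

Answer: 1 3 0 8 5 6 7 2 9 4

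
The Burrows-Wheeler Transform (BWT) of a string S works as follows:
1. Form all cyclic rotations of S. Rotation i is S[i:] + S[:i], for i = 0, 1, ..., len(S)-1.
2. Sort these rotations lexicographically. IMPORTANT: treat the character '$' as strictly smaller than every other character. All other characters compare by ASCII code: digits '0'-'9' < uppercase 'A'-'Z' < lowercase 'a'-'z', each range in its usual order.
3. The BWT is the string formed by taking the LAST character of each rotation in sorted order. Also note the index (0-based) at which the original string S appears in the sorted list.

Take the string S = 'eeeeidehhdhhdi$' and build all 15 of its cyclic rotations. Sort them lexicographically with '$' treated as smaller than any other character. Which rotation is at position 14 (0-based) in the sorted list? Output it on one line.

All 15 rotations (rotation i = S[i:]+S[:i]):
  rot[0] = eeeeidehhdhhdi$
  rot[1] = eeeidehhdhhdi$e
  rot[2] = eeidehhdhhdi$ee
  rot[3] = eidehhdhhdi$eee
  rot[4] = idehhdhhdi$eeee
  rot[5] = dehhdhhdi$eeeei
  rot[6] = ehhdhhdi$eeeeid
  rot[7] = hhdhhdi$eeeeide
  rot[8] = hdhhdi$eeeeideh
  rot[9] = dhhdi$eeeeidehh
  rot[10] = hhdi$eeeeidehhd
  rot[11] = hdi$eeeeidehhdh
  rot[12] = di$eeeeidehhdhh
  rot[13] = i$eeeeidehhdhhd
  rot[14] = $eeeeidehhdhhdi
Sorted (with $ < everything):
  sorted[0] = $eeeeidehhdhhdi
  sorted[1] = dehhdhhdi$eeeei
  sorted[2] = dhhdi$eeeeidehh
  sorted[3] = di$eeeeidehhdhh
  sorted[4] = eeeeidehhdhhdi$
  sorted[5] = eeeidehhdhhdi$e
  sorted[6] = eeidehhdhhdi$ee
  sorted[7] = ehhdhhdi$eeeeid
  sorted[8] = eidehhdhhdi$eee
  sorted[9] = hdhhdi$eeeeideh
  sorted[10] = hdi$eeeeidehhdh
  sorted[11] = hhdhhdi$eeeeide
  sorted[12] = hhdi$eeeeidehhd
  sorted[13] = i$eeeeidehhdhhd
  sorted[14] = idehhdhhdi$eeee
sorted[14] = idehhdhhdi$eeee

Answer: idehhdhhdi$eeee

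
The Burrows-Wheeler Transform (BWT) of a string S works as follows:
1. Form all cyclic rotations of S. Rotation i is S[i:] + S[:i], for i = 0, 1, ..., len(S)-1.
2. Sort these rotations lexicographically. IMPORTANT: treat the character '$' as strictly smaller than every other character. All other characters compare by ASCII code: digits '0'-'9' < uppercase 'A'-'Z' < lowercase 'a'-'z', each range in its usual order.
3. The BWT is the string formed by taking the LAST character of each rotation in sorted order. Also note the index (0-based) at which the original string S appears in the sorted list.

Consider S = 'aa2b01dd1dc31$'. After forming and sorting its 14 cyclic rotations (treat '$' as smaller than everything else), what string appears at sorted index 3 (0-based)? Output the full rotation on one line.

All 14 rotations (rotation i = S[i:]+S[:i]):
  rot[0] = aa2b01dd1dc31$
  rot[1] = a2b01dd1dc31$a
  rot[2] = 2b01dd1dc31$aa
  rot[3] = b01dd1dc31$aa2
  rot[4] = 01dd1dc31$aa2b
  rot[5] = 1dd1dc31$aa2b0
  rot[6] = dd1dc31$aa2b01
  rot[7] = d1dc31$aa2b01d
  rot[8] = 1dc31$aa2b01dd
  rot[9] = dc31$aa2b01dd1
  rot[10] = c31$aa2b01dd1d
  rot[11] = 31$aa2b01dd1dc
  rot[12] = 1$aa2b01dd1dc3
  rot[13] = $aa2b01dd1dc31
Sorted (with $ < everything):
  sorted[0] = $aa2b01dd1dc31
  sorted[1] = 01dd1dc31$aa2b
  sorted[2] = 1$aa2b01dd1dc3
  sorted[3] = 1dc31$aa2b01dd
  sorted[4] = 1dd1dc31$aa2b0
  sorted[5] = 2b01dd1dc31$aa
  sorted[6] = 31$aa2b01dd1dc
  sorted[7] = a2b01dd1dc31$a
  sorted[8] = aa2b01dd1dc31$
  sorted[9] = b01dd1dc31$aa2
  sorted[10] = c31$aa2b01dd1d
  sorted[11] = d1dc31$aa2b01d
  sorted[12] = dc31$aa2b01dd1
  sorted[13] = dd1dc31$aa2b01
sorted[3] = 1dc31$aa2b01dd

Answer: 1dc31$aa2b01dd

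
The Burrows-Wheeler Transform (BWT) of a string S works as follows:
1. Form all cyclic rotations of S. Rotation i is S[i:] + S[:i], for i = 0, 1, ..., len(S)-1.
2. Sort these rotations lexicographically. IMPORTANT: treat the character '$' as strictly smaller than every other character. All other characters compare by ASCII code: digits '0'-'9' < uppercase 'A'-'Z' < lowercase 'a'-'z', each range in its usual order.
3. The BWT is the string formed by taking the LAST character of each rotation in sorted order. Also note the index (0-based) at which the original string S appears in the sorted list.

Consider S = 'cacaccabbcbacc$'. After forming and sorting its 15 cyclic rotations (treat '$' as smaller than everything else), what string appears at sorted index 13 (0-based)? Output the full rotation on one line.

All 15 rotations (rotation i = S[i:]+S[:i]):
  rot[0] = cacaccabbcbacc$
  rot[1] = acaccabbcbacc$c
  rot[2] = caccabbcbacc$ca
  rot[3] = accabbcbacc$cac
  rot[4] = ccabbcbacc$caca
  rot[5] = cabbcbacc$cacac
  rot[6] = abbcbacc$cacacc
  rot[7] = bbcbacc$cacacca
  rot[8] = bcbacc$cacaccab
  rot[9] = cbacc$cacaccabb
  rot[10] = bacc$cacaccabbc
  rot[11] = acc$cacaccabbcb
  rot[12] = cc$cacaccabbcba
  rot[13] = c$cacaccabbcbac
  rot[14] = $cacaccabbcbacc
Sorted (with $ < everything):
  sorted[0] = $cacaccabbcbacc
  sorted[1] = abbcbacc$cacacc
  sorted[2] = acaccabbcbacc$c
  sorted[3] = acc$cacaccabbcb
  sorted[4] = accabbcbacc$cac
  sorted[5] = bacc$cacaccabbc
  sorted[6] = bbcbacc$cacacca
  sorted[7] = bcbacc$cacaccab
  sorted[8] = c$cacaccabbcbac
  sorted[9] = cabbcbacc$cacac
  sorted[10] = cacaccabbcbacc$
  sorted[11] = caccabbcbacc$ca
  sorted[12] = cbacc$cacaccabb
  sorted[13] = cc$cacaccabbcba
  sorted[14] = ccabbcbacc$caca
sorted[13] = cc$cacaccabbcba

Answer: cc$cacaccabbcba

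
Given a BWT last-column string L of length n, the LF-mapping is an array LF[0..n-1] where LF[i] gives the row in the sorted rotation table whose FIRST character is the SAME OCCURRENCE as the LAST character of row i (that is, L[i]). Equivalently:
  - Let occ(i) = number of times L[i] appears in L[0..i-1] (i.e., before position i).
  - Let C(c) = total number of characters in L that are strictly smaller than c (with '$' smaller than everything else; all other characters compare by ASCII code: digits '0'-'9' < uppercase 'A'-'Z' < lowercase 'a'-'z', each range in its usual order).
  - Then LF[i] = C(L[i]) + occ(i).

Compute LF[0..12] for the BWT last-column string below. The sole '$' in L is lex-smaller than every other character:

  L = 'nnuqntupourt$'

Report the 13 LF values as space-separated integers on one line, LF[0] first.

Char counts: '$':1, 'n':3, 'o':1, 'p':1, 'q':1, 'r':1, 't':2, 'u':3
C (first-col start): C('$')=0, C('n')=1, C('o')=4, C('p')=5, C('q')=6, C('r')=7, C('t')=8, C('u')=10
L[0]='n': occ=0, LF[0]=C('n')+0=1+0=1
L[1]='n': occ=1, LF[1]=C('n')+1=1+1=2
L[2]='u': occ=0, LF[2]=C('u')+0=10+0=10
L[3]='q': occ=0, LF[3]=C('q')+0=6+0=6
L[4]='n': occ=2, LF[4]=C('n')+2=1+2=3
L[5]='t': occ=0, LF[5]=C('t')+0=8+0=8
L[6]='u': occ=1, LF[6]=C('u')+1=10+1=11
L[7]='p': occ=0, LF[7]=C('p')+0=5+0=5
L[8]='o': occ=0, LF[8]=C('o')+0=4+0=4
L[9]='u': occ=2, LF[9]=C('u')+2=10+2=12
L[10]='r': occ=0, LF[10]=C('r')+0=7+0=7
L[11]='t': occ=1, LF[11]=C('t')+1=8+1=9
L[12]='$': occ=0, LF[12]=C('$')+0=0+0=0

Answer: 1 2 10 6 3 8 11 5 4 12 7 9 0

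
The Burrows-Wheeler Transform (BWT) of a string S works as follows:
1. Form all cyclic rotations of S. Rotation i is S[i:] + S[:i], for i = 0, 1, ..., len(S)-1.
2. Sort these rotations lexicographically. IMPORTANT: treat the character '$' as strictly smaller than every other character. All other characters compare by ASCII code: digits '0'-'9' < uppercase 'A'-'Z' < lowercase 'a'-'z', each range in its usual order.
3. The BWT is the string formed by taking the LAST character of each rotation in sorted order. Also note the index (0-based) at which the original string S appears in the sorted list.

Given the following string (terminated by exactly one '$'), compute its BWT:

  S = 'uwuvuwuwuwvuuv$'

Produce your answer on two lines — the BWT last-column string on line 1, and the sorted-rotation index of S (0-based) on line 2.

All 15 rotations (rotation i = S[i:]+S[:i]):
  rot[0] = uwuvuwuwuwvuuv$
  rot[1] = wuvuwuwuwvuuv$u
  rot[2] = uvuwuwuwvuuv$uw
  rot[3] = vuwuwuwvuuv$uwu
  rot[4] = uwuwuwvuuv$uwuv
  rot[5] = wuwuwvuuv$uwuvu
  rot[6] = uwuwvuuv$uwuvuw
  rot[7] = wuwvuuv$uwuvuwu
  rot[8] = uwvuuv$uwuvuwuw
  rot[9] = wvuuv$uwuvuwuwu
  rot[10] = vuuv$uwuvuwuwuw
  rot[11] = uuv$uwuvuwuwuwv
  rot[12] = uv$uwuvuwuwuwvu
  rot[13] = v$uwuvuwuwuwvuu
  rot[14] = $uwuvuwuwuwvuuv
Sorted (with $ < everything):
  sorted[0] = $uwuvuwuwuwvuuv  (last char: 'v')
  sorted[1] = uuv$uwuvuwuwuwv  (last char: 'v')
  sorted[2] = uv$uwuvuwuwuwvu  (last char: 'u')
  sorted[3] = uvuwuwuwvuuv$uw  (last char: 'w')
  sorted[4] = uwuvuwuwuwvuuv$  (last char: '$')
  sorted[5] = uwuwuwvuuv$uwuv  (last char: 'v')
  sorted[6] = uwuwvuuv$uwuvuw  (last char: 'w')
  sorted[7] = uwvuuv$uwuvuwuw  (last char: 'w')
  sorted[8] = v$uwuvuwuwuwvuu  (last char: 'u')
  sorted[9] = vuuv$uwuvuwuwuw  (last char: 'w')
  sorted[10] = vuwuwuwvuuv$uwu  (last char: 'u')
  sorted[11] = wuvuwuwuwvuuv$u  (last char: 'u')
  sorted[12] = wuwuwvuuv$uwuvu  (last char: 'u')
  sorted[13] = wuwvuuv$uwuvuwu  (last char: 'u')
  sorted[14] = wvuuv$uwuvuwuwu  (last char: 'u')
Last column: vvuw$vwwuwuuuuu
Original string S is at sorted index 4

Answer: vvuw$vwwuwuuuuu
4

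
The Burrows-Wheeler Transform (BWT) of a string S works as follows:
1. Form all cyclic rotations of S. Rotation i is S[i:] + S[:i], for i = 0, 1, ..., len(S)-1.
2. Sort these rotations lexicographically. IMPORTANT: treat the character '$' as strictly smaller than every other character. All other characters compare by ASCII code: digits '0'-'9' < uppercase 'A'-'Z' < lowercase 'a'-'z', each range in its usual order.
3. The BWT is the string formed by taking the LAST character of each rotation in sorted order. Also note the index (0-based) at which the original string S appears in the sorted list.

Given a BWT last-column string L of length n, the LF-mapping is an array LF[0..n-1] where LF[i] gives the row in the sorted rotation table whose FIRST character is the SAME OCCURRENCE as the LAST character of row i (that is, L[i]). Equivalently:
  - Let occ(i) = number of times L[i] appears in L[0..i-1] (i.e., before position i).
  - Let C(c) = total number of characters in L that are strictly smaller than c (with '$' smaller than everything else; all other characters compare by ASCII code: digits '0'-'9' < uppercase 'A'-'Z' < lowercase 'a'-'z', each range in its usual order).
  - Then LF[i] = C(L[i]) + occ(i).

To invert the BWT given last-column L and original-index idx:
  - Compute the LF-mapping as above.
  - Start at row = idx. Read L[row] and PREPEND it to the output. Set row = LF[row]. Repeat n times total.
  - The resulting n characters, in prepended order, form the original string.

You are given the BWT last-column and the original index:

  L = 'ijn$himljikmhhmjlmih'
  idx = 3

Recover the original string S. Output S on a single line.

Answer: hlijhhnhkjimmlmjmii$

Derivation:
LF mapping: 5 9 19 0 1 6 15 13 10 7 12 16 2 3 17 11 14 18 8 4
Walk LF starting at row 3, prepending L[row]:
  step 1: row=3, L[3]='$', prepend. Next row=LF[3]=0
  step 2: row=0, L[0]='i', prepend. Next row=LF[0]=5
  step 3: row=5, L[5]='i', prepend. Next row=LF[5]=6
  step 4: row=6, L[6]='m', prepend. Next row=LF[6]=15
  step 5: row=15, L[15]='j', prepend. Next row=LF[15]=11
  step 6: row=11, L[11]='m', prepend. Next row=LF[11]=16
  step 7: row=16, L[16]='l', prepend. Next row=LF[16]=14
  step 8: row=14, L[14]='m', prepend. Next row=LF[14]=17
  step 9: row=17, L[17]='m', prepend. Next row=LF[17]=18
  step 10: row=18, L[18]='i', prepend. Next row=LF[18]=8
  step 11: row=8, L[8]='j', prepend. Next row=LF[8]=10
  step 12: row=10, L[10]='k', prepend. Next row=LF[10]=12
  step 13: row=12, L[12]='h', prepend. Next row=LF[12]=2
  step 14: row=2, L[2]='n', prepend. Next row=LF[2]=19
  step 15: row=19, L[19]='h', prepend. Next row=LF[19]=4
  step 16: row=4, L[4]='h', prepend. Next row=LF[4]=1
  step 17: row=1, L[1]='j', prepend. Next row=LF[1]=9
  step 18: row=9, L[9]='i', prepend. Next row=LF[9]=7
  step 19: row=7, L[7]='l', prepend. Next row=LF[7]=13
  step 20: row=13, L[13]='h', prepend. Next row=LF[13]=3
Reversed output: hlijhhnhkjimmlmjmii$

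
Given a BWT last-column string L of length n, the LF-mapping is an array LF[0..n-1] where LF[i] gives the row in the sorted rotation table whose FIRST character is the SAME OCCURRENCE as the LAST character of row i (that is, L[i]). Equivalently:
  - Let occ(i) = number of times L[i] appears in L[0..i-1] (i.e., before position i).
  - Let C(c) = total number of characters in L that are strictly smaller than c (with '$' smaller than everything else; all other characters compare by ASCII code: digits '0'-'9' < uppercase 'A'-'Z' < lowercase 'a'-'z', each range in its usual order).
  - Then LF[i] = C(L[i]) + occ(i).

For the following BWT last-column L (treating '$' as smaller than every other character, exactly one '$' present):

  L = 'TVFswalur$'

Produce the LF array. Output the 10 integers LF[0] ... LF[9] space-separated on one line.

Answer: 2 3 1 7 9 4 5 8 6 0

Derivation:
Char counts: '$':1, 'F':1, 'T':1, 'V':1, 'a':1, 'l':1, 'r':1, 's':1, 'u':1, 'w':1
C (first-col start): C('$')=0, C('F')=1, C('T')=2, C('V')=3, C('a')=4, C('l')=5, C('r')=6, C('s')=7, C('u')=8, C('w')=9
L[0]='T': occ=0, LF[0]=C('T')+0=2+0=2
L[1]='V': occ=0, LF[1]=C('V')+0=3+0=3
L[2]='F': occ=0, LF[2]=C('F')+0=1+0=1
L[3]='s': occ=0, LF[3]=C('s')+0=7+0=7
L[4]='w': occ=0, LF[4]=C('w')+0=9+0=9
L[5]='a': occ=0, LF[5]=C('a')+0=4+0=4
L[6]='l': occ=0, LF[6]=C('l')+0=5+0=5
L[7]='u': occ=0, LF[7]=C('u')+0=8+0=8
L[8]='r': occ=0, LF[8]=C('r')+0=6+0=6
L[9]='$': occ=0, LF[9]=C('$')+0=0+0=0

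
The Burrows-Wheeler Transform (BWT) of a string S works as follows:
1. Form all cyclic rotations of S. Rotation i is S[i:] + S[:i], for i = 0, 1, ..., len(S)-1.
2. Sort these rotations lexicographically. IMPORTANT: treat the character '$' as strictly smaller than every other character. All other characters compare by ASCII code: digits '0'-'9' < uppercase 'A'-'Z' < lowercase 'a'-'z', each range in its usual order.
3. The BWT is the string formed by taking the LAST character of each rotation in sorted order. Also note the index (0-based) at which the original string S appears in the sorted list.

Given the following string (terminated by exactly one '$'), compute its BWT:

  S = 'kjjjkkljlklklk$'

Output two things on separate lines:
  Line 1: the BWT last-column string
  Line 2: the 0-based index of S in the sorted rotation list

Answer: kkjjll$jkllkkkj
6

Derivation:
All 15 rotations (rotation i = S[i:]+S[:i]):
  rot[0] = kjjjkkljlklklk$
  rot[1] = jjjkkljlklklk$k
  rot[2] = jjkkljlklklk$kj
  rot[3] = jkkljlklklk$kjj
  rot[4] = kkljlklklk$kjjj
  rot[5] = kljlklklk$kjjjk
  rot[6] = ljlklklk$kjjjkk
  rot[7] = jlklklk$kjjjkkl
  rot[8] = lklklk$kjjjkklj
  rot[9] = klklk$kjjjkkljl
  rot[10] = lklk$kjjjkkljlk
  rot[11] = klk$kjjjkkljlkl
  rot[12] = lk$kjjjkkljlklk
  rot[13] = k$kjjjkkljlklkl
  rot[14] = $kjjjkkljlklklk
Sorted (with $ < everything):
  sorted[0] = $kjjjkkljlklklk  (last char: 'k')
  sorted[1] = jjjkkljlklklk$k  (last char: 'k')
  sorted[2] = jjkkljlklklk$kj  (last char: 'j')
  sorted[3] = jkkljlklklk$kjj  (last char: 'j')
  sorted[4] = jlklklk$kjjjkkl  (last char: 'l')
  sorted[5] = k$kjjjkkljlklkl  (last char: 'l')
  sorted[6] = kjjjkkljlklklk$  (last char: '$')
  sorted[7] = kkljlklklk$kjjj  (last char: 'j')
  sorted[8] = kljlklklk$kjjjk  (last char: 'k')
  sorted[9] = klk$kjjjkkljlkl  (last char: 'l')
  sorted[10] = klklk$kjjjkkljl  (last char: 'l')
  sorted[11] = ljlklklk$kjjjkk  (last char: 'k')
  sorted[12] = lk$kjjjkkljlklk  (last char: 'k')
  sorted[13] = lklk$kjjjkkljlk  (last char: 'k')
  sorted[14] = lklklk$kjjjkklj  (last char: 'j')
Last column: kkjjll$jkllkkkj
Original string S is at sorted index 6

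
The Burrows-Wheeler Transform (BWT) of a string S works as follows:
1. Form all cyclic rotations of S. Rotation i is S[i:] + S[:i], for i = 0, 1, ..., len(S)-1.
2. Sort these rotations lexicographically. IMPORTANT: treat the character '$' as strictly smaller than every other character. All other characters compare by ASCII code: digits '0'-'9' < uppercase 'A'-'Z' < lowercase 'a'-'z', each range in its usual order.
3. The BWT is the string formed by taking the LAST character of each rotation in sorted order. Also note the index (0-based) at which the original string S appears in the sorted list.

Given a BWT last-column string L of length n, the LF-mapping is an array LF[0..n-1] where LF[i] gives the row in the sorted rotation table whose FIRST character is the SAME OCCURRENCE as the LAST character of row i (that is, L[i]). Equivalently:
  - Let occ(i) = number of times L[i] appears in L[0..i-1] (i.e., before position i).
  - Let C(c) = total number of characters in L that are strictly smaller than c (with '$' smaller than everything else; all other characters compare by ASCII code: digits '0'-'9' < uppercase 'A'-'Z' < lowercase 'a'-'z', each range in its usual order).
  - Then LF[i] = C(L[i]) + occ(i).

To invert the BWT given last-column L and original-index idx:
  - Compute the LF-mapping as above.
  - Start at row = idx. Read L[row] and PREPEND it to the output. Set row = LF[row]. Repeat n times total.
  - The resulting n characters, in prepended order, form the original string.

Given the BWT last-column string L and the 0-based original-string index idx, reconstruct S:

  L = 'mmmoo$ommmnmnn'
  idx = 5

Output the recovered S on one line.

LF mapping: 1 2 3 11 12 0 13 4 5 6 8 7 9 10
Walk LF starting at row 5, prepending L[row]:
  step 1: row=5, L[5]='$', prepend. Next row=LF[5]=0
  step 2: row=0, L[0]='m', prepend. Next row=LF[0]=1
  step 3: row=1, L[1]='m', prepend. Next row=LF[1]=2
  step 4: row=2, L[2]='m', prepend. Next row=LF[2]=3
  step 5: row=3, L[3]='o', prepend. Next row=LF[3]=11
  step 6: row=11, L[11]='m', prepend. Next row=LF[11]=7
  step 7: row=7, L[7]='m', prepend. Next row=LF[7]=4
  step 8: row=4, L[4]='o', prepend. Next row=LF[4]=12
  step 9: row=12, L[12]='n', prepend. Next row=LF[12]=9
  step 10: row=9, L[9]='m', prepend. Next row=LF[9]=6
  step 11: row=6, L[6]='o', prepend. Next row=LF[6]=13
  step 12: row=13, L[13]='n', prepend. Next row=LF[13]=10
  step 13: row=10, L[10]='n', prepend. Next row=LF[10]=8
  step 14: row=8, L[8]='m', prepend. Next row=LF[8]=5
Reversed output: mnnomnommommm$

Answer: mnnomnommommm$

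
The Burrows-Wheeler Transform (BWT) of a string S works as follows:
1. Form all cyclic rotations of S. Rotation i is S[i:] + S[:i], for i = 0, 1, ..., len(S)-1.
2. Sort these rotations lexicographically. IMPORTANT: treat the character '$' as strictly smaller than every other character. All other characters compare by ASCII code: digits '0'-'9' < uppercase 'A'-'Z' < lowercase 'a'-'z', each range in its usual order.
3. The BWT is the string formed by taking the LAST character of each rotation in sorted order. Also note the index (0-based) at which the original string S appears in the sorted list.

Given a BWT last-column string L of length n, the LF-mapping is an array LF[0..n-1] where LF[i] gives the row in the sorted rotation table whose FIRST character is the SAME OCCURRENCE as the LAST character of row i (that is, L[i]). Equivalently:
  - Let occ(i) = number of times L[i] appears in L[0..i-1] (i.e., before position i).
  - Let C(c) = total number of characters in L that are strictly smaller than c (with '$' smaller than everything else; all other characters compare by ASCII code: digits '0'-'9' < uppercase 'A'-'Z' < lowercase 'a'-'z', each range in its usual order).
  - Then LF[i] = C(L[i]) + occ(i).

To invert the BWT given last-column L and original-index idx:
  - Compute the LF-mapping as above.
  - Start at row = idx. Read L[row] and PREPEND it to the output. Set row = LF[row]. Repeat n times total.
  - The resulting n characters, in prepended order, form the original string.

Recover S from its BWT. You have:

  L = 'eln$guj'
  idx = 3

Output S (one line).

Answer: jungle$

Derivation:
LF mapping: 1 4 5 0 2 6 3
Walk LF starting at row 3, prepending L[row]:
  step 1: row=3, L[3]='$', prepend. Next row=LF[3]=0
  step 2: row=0, L[0]='e', prepend. Next row=LF[0]=1
  step 3: row=1, L[1]='l', prepend. Next row=LF[1]=4
  step 4: row=4, L[4]='g', prepend. Next row=LF[4]=2
  step 5: row=2, L[2]='n', prepend. Next row=LF[2]=5
  step 6: row=5, L[5]='u', prepend. Next row=LF[5]=6
  step 7: row=6, L[6]='j', prepend. Next row=LF[6]=3
Reversed output: jungle$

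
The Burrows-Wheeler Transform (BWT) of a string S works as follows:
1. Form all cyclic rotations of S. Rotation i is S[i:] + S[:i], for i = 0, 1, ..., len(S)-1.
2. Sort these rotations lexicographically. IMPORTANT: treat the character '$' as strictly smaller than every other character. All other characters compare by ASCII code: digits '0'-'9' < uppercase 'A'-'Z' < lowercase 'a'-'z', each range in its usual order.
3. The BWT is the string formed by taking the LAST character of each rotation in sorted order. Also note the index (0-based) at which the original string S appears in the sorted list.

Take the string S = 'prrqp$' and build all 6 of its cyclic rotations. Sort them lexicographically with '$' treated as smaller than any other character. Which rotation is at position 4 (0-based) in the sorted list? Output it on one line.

All 6 rotations (rotation i = S[i:]+S[:i]):
  rot[0] = prrqp$
  rot[1] = rrqp$p
  rot[2] = rqp$pr
  rot[3] = qp$prr
  rot[4] = p$prrq
  rot[5] = $prrqp
Sorted (with $ < everything):
  sorted[0] = $prrqp
  sorted[1] = p$prrq
  sorted[2] = prrqp$
  sorted[3] = qp$prr
  sorted[4] = rqp$pr
  sorted[5] = rrqp$p
sorted[4] = rqp$pr

Answer: rqp$pr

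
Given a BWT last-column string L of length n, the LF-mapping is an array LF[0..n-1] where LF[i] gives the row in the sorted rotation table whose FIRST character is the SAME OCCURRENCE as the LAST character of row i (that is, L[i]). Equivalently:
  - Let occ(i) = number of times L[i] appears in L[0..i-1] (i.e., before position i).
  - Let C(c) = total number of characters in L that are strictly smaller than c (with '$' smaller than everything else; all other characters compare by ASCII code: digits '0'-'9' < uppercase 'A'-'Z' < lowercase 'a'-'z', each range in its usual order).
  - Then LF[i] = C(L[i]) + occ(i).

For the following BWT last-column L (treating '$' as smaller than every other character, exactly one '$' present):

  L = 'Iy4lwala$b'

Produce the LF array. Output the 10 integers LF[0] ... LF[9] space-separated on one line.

Char counts: '$':1, '4':1, 'I':1, 'a':2, 'b':1, 'l':2, 'w':1, 'y':1
C (first-col start): C('$')=0, C('4')=1, C('I')=2, C('a')=3, C('b')=5, C('l')=6, C('w')=8, C('y')=9
L[0]='I': occ=0, LF[0]=C('I')+0=2+0=2
L[1]='y': occ=0, LF[1]=C('y')+0=9+0=9
L[2]='4': occ=0, LF[2]=C('4')+0=1+0=1
L[3]='l': occ=0, LF[3]=C('l')+0=6+0=6
L[4]='w': occ=0, LF[4]=C('w')+0=8+0=8
L[5]='a': occ=0, LF[5]=C('a')+0=3+0=3
L[6]='l': occ=1, LF[6]=C('l')+1=6+1=7
L[7]='a': occ=1, LF[7]=C('a')+1=3+1=4
L[8]='$': occ=0, LF[8]=C('$')+0=0+0=0
L[9]='b': occ=0, LF[9]=C('b')+0=5+0=5

Answer: 2 9 1 6 8 3 7 4 0 5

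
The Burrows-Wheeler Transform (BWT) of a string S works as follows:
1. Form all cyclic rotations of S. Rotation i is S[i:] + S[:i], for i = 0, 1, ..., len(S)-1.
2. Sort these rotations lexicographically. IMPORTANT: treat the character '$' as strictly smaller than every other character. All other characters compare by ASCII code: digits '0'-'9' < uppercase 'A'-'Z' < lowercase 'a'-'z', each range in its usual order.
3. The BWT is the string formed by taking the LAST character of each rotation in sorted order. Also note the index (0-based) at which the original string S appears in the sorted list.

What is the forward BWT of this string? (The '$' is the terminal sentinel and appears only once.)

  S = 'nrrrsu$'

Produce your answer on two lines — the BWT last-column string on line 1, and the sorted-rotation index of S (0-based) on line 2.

All 7 rotations (rotation i = S[i:]+S[:i]):
  rot[0] = nrrrsu$
  rot[1] = rrrsu$n
  rot[2] = rrsu$nr
  rot[3] = rsu$nrr
  rot[4] = su$nrrr
  rot[5] = u$nrrrs
  rot[6] = $nrrrsu
Sorted (with $ < everything):
  sorted[0] = $nrrrsu  (last char: 'u')
  sorted[1] = nrrrsu$  (last char: '$')
  sorted[2] = rrrsu$n  (last char: 'n')
  sorted[3] = rrsu$nr  (last char: 'r')
  sorted[4] = rsu$nrr  (last char: 'r')
  sorted[5] = su$nrrr  (last char: 'r')
  sorted[6] = u$nrrrs  (last char: 's')
Last column: u$nrrrs
Original string S is at sorted index 1

Answer: u$nrrrs
1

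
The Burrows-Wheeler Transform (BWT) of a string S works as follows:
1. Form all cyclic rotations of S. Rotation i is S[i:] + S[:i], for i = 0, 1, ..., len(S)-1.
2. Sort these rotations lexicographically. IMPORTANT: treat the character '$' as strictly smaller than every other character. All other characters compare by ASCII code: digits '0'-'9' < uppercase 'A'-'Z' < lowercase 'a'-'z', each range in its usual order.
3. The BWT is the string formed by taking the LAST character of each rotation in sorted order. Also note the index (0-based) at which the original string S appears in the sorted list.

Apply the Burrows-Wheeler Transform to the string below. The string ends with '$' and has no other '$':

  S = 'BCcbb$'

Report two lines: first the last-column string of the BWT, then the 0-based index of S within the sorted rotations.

Answer: b$BbcC
1

Derivation:
All 6 rotations (rotation i = S[i:]+S[:i]):
  rot[0] = BCcbb$
  rot[1] = Ccbb$B
  rot[2] = cbb$BC
  rot[3] = bb$BCc
  rot[4] = b$BCcb
  rot[5] = $BCcbb
Sorted (with $ < everything):
  sorted[0] = $BCcbb  (last char: 'b')
  sorted[1] = BCcbb$  (last char: '$')
  sorted[2] = Ccbb$B  (last char: 'B')
  sorted[3] = b$BCcb  (last char: 'b')
  sorted[4] = bb$BCc  (last char: 'c')
  sorted[5] = cbb$BC  (last char: 'C')
Last column: b$BbcC
Original string S is at sorted index 1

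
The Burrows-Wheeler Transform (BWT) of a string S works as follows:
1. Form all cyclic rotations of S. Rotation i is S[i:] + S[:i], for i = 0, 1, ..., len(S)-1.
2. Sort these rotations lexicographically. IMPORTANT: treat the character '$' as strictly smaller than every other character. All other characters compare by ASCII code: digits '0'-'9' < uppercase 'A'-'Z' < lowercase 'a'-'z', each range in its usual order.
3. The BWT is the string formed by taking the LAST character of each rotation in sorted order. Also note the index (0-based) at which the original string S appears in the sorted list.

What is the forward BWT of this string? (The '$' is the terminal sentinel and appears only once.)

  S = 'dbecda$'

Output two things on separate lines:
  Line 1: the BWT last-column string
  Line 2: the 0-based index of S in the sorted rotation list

All 7 rotations (rotation i = S[i:]+S[:i]):
  rot[0] = dbecda$
  rot[1] = becda$d
  rot[2] = ecda$db
  rot[3] = cda$dbe
  rot[4] = da$dbec
  rot[5] = a$dbecd
  rot[6] = $dbecda
Sorted (with $ < everything):
  sorted[0] = $dbecda  (last char: 'a')
  sorted[1] = a$dbecd  (last char: 'd')
  sorted[2] = becda$d  (last char: 'd')
  sorted[3] = cda$dbe  (last char: 'e')
  sorted[4] = da$dbec  (last char: 'c')
  sorted[5] = dbecda$  (last char: '$')
  sorted[6] = ecda$db  (last char: 'b')
Last column: addec$b
Original string S is at sorted index 5

Answer: addec$b
5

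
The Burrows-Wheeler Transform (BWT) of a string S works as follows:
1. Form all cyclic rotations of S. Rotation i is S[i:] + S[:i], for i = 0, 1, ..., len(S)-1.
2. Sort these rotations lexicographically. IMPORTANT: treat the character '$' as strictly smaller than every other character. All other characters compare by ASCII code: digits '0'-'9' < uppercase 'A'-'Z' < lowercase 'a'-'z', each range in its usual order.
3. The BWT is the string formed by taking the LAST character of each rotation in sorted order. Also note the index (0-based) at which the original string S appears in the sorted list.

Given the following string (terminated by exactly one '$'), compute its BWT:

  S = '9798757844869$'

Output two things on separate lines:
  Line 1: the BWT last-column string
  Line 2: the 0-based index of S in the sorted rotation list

Answer: 984788597496$7
12

Derivation:
All 14 rotations (rotation i = S[i:]+S[:i]):
  rot[0] = 9798757844869$
  rot[1] = 798757844869$9
  rot[2] = 98757844869$97
  rot[3] = 8757844869$979
  rot[4] = 757844869$9798
  rot[5] = 57844869$97987
  rot[6] = 7844869$979875
  rot[7] = 844869$9798757
  rot[8] = 44869$97987578
  rot[9] = 4869$979875784
  rot[10] = 869$9798757844
  rot[11] = 69$97987578448
  rot[12] = 9$979875784486
  rot[13] = $9798757844869
Sorted (with $ < everything):
  sorted[0] = $9798757844869  (last char: '9')
  sorted[1] = 44869$97987578  (last char: '8')
  sorted[2] = 4869$979875784  (last char: '4')
  sorted[3] = 57844869$97987  (last char: '7')
  sorted[4] = 69$97987578448  (last char: '8')
  sorted[5] = 757844869$9798  (last char: '8')
  sorted[6] = 7844869$979875  (last char: '5')
  sorted[7] = 798757844869$9  (last char: '9')
  sorted[8] = 844869$9798757  (last char: '7')
  sorted[9] = 869$9798757844  (last char: '4')
  sorted[10] = 8757844869$979  (last char: '9')
  sorted[11] = 9$979875784486  (last char: '6')
  sorted[12] = 9798757844869$  (last char: '$')
  sorted[13] = 98757844869$97  (last char: '7')
Last column: 984788597496$7
Original string S is at sorted index 12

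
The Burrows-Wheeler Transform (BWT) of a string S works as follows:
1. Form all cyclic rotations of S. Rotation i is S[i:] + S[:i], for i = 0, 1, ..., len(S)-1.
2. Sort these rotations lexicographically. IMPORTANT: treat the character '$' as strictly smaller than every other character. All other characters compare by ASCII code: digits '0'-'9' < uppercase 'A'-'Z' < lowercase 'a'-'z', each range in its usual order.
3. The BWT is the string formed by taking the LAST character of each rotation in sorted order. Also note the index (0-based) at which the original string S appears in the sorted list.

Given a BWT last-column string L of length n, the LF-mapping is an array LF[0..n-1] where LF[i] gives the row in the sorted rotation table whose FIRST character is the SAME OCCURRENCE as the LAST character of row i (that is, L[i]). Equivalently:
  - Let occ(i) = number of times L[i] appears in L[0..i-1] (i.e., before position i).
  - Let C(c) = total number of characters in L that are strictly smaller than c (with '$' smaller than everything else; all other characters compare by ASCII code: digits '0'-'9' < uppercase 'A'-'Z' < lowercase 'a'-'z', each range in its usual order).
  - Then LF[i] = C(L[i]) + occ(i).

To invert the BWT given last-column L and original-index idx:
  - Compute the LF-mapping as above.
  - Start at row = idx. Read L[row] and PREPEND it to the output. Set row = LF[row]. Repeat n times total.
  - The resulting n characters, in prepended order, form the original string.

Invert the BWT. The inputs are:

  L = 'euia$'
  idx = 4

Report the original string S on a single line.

Answer: uaie$

Derivation:
LF mapping: 2 4 3 1 0
Walk LF starting at row 4, prepending L[row]:
  step 1: row=4, L[4]='$', prepend. Next row=LF[4]=0
  step 2: row=0, L[0]='e', prepend. Next row=LF[0]=2
  step 3: row=2, L[2]='i', prepend. Next row=LF[2]=3
  step 4: row=3, L[3]='a', prepend. Next row=LF[3]=1
  step 5: row=1, L[1]='u', prepend. Next row=LF[1]=4
Reversed output: uaie$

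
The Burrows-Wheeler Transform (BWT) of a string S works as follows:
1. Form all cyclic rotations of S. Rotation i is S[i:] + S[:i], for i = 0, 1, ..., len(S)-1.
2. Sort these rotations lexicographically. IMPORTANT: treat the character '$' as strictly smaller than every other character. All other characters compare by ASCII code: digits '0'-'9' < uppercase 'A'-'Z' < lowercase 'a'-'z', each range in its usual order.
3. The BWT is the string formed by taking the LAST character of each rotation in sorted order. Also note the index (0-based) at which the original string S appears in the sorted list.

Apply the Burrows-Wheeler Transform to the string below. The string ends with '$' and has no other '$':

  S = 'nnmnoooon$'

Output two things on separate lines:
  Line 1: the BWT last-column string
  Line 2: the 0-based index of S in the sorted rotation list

Answer: nnon$mooon
4

Derivation:
All 10 rotations (rotation i = S[i:]+S[:i]):
  rot[0] = nnmnoooon$
  rot[1] = nmnoooon$n
  rot[2] = mnoooon$nn
  rot[3] = noooon$nnm
  rot[4] = oooon$nnmn
  rot[5] = ooon$nnmno
  rot[6] = oon$nnmnoo
  rot[7] = on$nnmnooo
  rot[8] = n$nnmnoooo
  rot[9] = $nnmnoooon
Sorted (with $ < everything):
  sorted[0] = $nnmnoooon  (last char: 'n')
  sorted[1] = mnoooon$nn  (last char: 'n')
  sorted[2] = n$nnmnoooo  (last char: 'o')
  sorted[3] = nmnoooon$n  (last char: 'n')
  sorted[4] = nnmnoooon$  (last char: '$')
  sorted[5] = noooon$nnm  (last char: 'm')
  sorted[6] = on$nnmnooo  (last char: 'o')
  sorted[7] = oon$nnmnoo  (last char: 'o')
  sorted[8] = ooon$nnmno  (last char: 'o')
  sorted[9] = oooon$nnmn  (last char: 'n')
Last column: nnon$mooon
Original string S is at sorted index 4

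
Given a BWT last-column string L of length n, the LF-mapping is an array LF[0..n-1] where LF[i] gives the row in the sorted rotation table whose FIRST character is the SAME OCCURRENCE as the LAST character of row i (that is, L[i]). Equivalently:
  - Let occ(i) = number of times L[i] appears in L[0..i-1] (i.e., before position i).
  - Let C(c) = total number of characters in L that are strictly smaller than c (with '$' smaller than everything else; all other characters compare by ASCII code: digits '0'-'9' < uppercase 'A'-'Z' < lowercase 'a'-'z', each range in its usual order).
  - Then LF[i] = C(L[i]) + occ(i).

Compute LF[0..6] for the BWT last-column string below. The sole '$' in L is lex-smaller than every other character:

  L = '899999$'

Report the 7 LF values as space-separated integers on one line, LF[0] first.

Char counts: '$':1, '8':1, '9':5
C (first-col start): C('$')=0, C('8')=1, C('9')=2
L[0]='8': occ=0, LF[0]=C('8')+0=1+0=1
L[1]='9': occ=0, LF[1]=C('9')+0=2+0=2
L[2]='9': occ=1, LF[2]=C('9')+1=2+1=3
L[3]='9': occ=2, LF[3]=C('9')+2=2+2=4
L[4]='9': occ=3, LF[4]=C('9')+3=2+3=5
L[5]='9': occ=4, LF[5]=C('9')+4=2+4=6
L[6]='$': occ=0, LF[6]=C('$')+0=0+0=0

Answer: 1 2 3 4 5 6 0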